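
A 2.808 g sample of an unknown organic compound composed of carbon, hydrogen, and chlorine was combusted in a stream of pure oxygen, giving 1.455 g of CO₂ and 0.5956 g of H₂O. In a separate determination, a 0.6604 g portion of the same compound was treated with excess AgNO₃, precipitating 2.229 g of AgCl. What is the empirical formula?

mol C = 1.455 g CO₂ ÷ 44.009 g/mol = 0.033061 mol
mol H = 2 × 0.5956 g H₂O ÷ 18.015 g/mol = 0.066123 mol
From the AgCl data: mol Cl per gram of compound = (2.229 ÷ 143.318) ÷ 0.6604 = 0.023551 mol/g, so in the 2.808 g combustion sample mol Cl = 0.066130 mol
Divide by the smallest (0.033061 mol): C 1.000, H 2.000, Cl 2.000

CH2Cl2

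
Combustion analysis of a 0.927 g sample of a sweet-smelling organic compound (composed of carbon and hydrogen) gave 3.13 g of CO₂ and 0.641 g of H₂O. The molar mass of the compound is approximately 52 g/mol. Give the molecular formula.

C4H4

mol C = 3.13 g CO₂ ÷ 44.009 g/mol = 0.07112 mol
mol H = 2 × 0.641 g H₂O ÷ 18.015 g/mol = 0.07116 mol
Divide by the smallest (0.07112 mol): C 1.000, H 1.001
Empirical formula: CH
Empirical-formula mass = 13.02 g/mol; 52 ÷ 13.02 ≈ 4, so the molecular formula is C4H4.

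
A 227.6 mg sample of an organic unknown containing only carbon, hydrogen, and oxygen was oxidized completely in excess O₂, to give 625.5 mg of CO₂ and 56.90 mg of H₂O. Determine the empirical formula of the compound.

mol C = 0.6255 g CO₂ ÷ 44.009 g/mol = 0.014213 mol
mol H = 2 × 0.05690 g H₂O ÷ 18.015 g/mol = 0.0063170 mol
mass O = 0.2276 − (0.17071 + 0.0063675) = 0.050520 g → mol O = 0.050520 ÷ 15.999 = 0.0031577 mol
Divide by the smallest (0.0031577 mol): C 4.501, H 2.000, O 1.000
Multiplying each by 2 gives whole numbers: C 9.00, H 4.00, O 2.00

C9H4O2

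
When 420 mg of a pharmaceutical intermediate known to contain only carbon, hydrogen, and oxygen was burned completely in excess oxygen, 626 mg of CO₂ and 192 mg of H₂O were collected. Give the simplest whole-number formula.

C2H3O2

mol C = 0.626 g CO₂ ÷ 44.009 g/mol = 0.01422 mol
mol H = 2 × 0.192 g H₂O ÷ 18.015 g/mol = 0.02132 mol
mass O = 0.420 − (0.1708 + 0.02149) = 0.2277 g → mol O = 0.2277 ÷ 15.999 = 0.01423 mol
Divide by the smallest (0.01422 mol): C 1.000, H 1.499, O 1.000
Multiplying each by 2 gives whole numbers: C 2.00, H 3.00, O 2.00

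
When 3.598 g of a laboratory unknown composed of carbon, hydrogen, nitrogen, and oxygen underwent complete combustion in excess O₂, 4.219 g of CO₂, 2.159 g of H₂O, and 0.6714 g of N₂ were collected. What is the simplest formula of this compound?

C2H5NO2

mol C = 4.219 g CO₂ ÷ 44.009 g/mol = 0.095867 mol
mol H = 2 × 2.159 g H₂O ÷ 18.015 g/mol = 0.23969 mol
mol N = 2 × 0.6714 g N₂ ÷ 28.014 g/mol = 0.047933 mol
mass O = 3.598 − (1.1515 + 0.24161 + 0.67140) = 1.5335 g → mol O = 1.5335 ÷ 15.999 = 0.095852 mol
Divide by the smallest (0.047933 mol): C 2.000, H 5.000, N 1.000, O 2.000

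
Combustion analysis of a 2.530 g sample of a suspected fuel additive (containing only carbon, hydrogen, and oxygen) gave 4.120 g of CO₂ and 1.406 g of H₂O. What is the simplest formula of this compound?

C6H10O5

mol C = 4.120 g CO₂ ÷ 44.009 g/mol = 0.093617 mol
mol H = 2 × 1.406 g H₂O ÷ 18.015 g/mol = 0.15609 mol
mass O = 2.530 − (1.1244 + 0.15734) = 1.2482 g → mol O = 1.2482 ÷ 15.999 = 0.078019 mol
Divide by the smallest (0.078019 mol): C 1.200, H 2.001, O 1.000
Multiplying each by 5 gives whole numbers: C 6.00, H 10.00, O 5.00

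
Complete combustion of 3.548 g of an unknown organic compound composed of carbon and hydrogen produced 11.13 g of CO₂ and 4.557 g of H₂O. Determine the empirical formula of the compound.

mol C = 11.13 g CO₂ ÷ 44.009 g/mol = 0.25290 mol
mol H = 2 × 4.557 g H₂O ÷ 18.015 g/mol = 0.50591 mol
Divide by the smallest (0.25290 mol): C 1.000, H 2.000

CH2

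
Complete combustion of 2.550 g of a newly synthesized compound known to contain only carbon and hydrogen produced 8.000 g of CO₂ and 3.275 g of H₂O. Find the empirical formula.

CH2

mol C = 8.000 g CO₂ ÷ 44.009 g/mol = 0.18178 mol
mol H = 2 × 3.275 g H₂O ÷ 18.015 g/mol = 0.36359 mol
Divide by the smallest (0.18178 mol): C 1.000, H 2.000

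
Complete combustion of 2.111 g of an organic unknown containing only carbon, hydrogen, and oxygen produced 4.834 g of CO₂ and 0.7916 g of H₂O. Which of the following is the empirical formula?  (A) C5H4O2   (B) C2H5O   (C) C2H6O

(A) C5H4O2

mol C = 4.834 g CO₂ ÷ 44.009 g/mol = 0.10984 mol
mol H = 2 × 0.7916 g H₂O ÷ 18.015 g/mol = 0.087882 mol
mass O = 2.111 − (1.3193 + 0.088585) = 0.70311 g → mol O = 0.70311 ÷ 15.999 = 0.043947 mol
Divide by the smallest (0.043947 mol): C 2.499, H 2.000, O 1.000
Multiplying each by 2 gives whole numbers: C 5.00, H 4.00, O 2.00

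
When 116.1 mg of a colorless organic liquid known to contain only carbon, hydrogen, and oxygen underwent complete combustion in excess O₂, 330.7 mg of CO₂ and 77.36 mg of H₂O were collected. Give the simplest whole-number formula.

C7H8O

mol C = 0.3307 g CO₂ ÷ 44.009 g/mol = 0.0075144 mol
mol H = 2 × 0.07736 g H₂O ÷ 18.015 g/mol = 0.0085884 mol
mass O = 0.1161 − (0.090255 + 0.0086571) = 0.017188 g → mol O = 0.017188 ÷ 15.999 = 0.0010743 mol
Divide by the smallest (0.0010743 mol): C 6.995, H 7.994, O 1.000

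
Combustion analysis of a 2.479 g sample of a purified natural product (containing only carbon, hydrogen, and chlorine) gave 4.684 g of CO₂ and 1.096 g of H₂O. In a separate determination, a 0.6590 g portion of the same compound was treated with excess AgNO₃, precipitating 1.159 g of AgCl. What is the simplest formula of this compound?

C7H8Cl2

mol C = 4.684 g CO₂ ÷ 44.009 g/mol = 0.10643 mol
mol H = 2 × 1.096 g H₂O ÷ 18.015 g/mol = 0.12168 mol
From the AgCl data: mol Cl per gram of compound = (1.159 ÷ 143.318) ÷ 0.6590 = 0.012271 mol/g, so in the 2.479 g combustion sample mol Cl = 0.030421 mol
Divide by the smallest (0.030421 mol): C 3.499, H 4.000, Cl 1.000
Multiplying each by 2 gives whole numbers: C 7.00, H 8.00, Cl 2.00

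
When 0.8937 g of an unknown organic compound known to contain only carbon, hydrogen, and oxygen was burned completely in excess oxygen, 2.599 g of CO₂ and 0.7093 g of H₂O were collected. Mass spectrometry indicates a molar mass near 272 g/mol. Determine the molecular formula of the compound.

C18H24O2

mol C = 2.599 g CO₂ ÷ 44.009 g/mol = 0.059056 mol
mol H = 2 × 0.7093 g H₂O ÷ 18.015 g/mol = 0.078745 mol
mass O = 0.8937 − (0.70932 + 0.079375) = 0.10500 g → mol O = 0.10500 ÷ 15.999 = 0.0065630 mol
Divide by the smallest (0.0065630 mol): C 8.998, H 11.998, O 1.000
Empirical formula: C9H12O
Empirical-formula mass = 136.19 g/mol; 272 ÷ 136.19 ≈ 2, so the molecular formula is C18H24O2.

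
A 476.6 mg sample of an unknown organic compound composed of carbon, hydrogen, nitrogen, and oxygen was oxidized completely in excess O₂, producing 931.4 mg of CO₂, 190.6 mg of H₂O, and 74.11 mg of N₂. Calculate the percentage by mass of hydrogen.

mol C = 0.9314 g CO₂ ÷ 44.009 g/mol = 0.021164 mol
mol H = 2 × 0.1906 g H₂O ÷ 18.015 g/mol = 0.021160 mol
mol N = 2 × 0.07411 g N₂ ÷ 28.014 g/mol = 0.0052909 mol
mass O = 0.4766 − (0.25420 + 0.021329 + 0.074110) = 0.12696 g → mol O = 0.12696 ÷ 15.999 = 0.0079356 mol
mass % H = 0.021329 g ÷ 0.4766 g × 100%

4.48%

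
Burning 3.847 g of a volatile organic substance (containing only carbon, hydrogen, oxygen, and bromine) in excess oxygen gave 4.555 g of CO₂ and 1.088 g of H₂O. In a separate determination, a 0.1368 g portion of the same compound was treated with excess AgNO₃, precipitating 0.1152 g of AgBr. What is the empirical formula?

C6H7BrO4

mol C = 4.555 g CO₂ ÷ 44.009 g/mol = 0.10350 mol
mol H = 2 × 1.088 g H₂O ÷ 18.015 g/mol = 0.12079 mol
From the AgBr data: mol Br per gram of compound = (0.1152 ÷ 187.772) ÷ 0.1368 = 0.0044847 mol/g, so in the 3.847 g combustion sample mol Br = 0.017253 mol
mass O = 3.847 − (1.2432 + 0.12175 + 1.3786) = 1.1035 g → mol O = 1.1035 ÷ 15.999 = 0.068975 mol
Divide by the smallest (0.017253 mol): C 5.999, H 7.001, Br 1.000, O 3.998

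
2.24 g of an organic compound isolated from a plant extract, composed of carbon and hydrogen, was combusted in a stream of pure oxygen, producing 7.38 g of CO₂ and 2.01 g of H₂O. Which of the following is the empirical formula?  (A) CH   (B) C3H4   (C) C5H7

(B) C3H4

mol C = 7.38 g CO₂ ÷ 44.009 g/mol = 0.1677 mol
mol H = 2 × 2.01 g H₂O ÷ 18.015 g/mol = 0.2231 mol
Divide by the smallest (0.1677 mol): C 1.000, H 1.331
Multiplying each by 3 gives whole numbers: C 3.00, H 3.99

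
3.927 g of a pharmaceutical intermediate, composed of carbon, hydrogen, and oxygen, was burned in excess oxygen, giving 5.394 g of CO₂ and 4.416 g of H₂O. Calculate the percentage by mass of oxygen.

mol C = 5.394 g CO₂ ÷ 44.009 g/mol = 0.12257 mol
mol H = 2 × 4.416 g H₂O ÷ 18.015 g/mol = 0.49026 mol
mass O = 3.927 − (1.4721 + 0.49418) = 1.9607 g → mol O = 1.9607 ÷ 15.999 = 0.12255 mol
mass % O = 1.9607 g ÷ 3.927 g × 100%

49.93%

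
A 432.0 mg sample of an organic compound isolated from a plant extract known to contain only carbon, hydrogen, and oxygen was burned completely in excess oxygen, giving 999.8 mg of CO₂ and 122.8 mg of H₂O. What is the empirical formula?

C5H3O2

mol C = 0.9998 g CO₂ ÷ 44.009 g/mol = 0.022718 mol
mol H = 2 × 0.1228 g H₂O ÷ 18.015 g/mol = 0.013633 mol
mass O = 0.4320 − (0.27287 + 0.013742) = 0.14539 g → mol O = 0.14539 ÷ 15.999 = 0.0090875 mol
Divide by the smallest (0.0090875 mol): C 2.500, H 1.500, O 1.000
Multiplying each by 2 gives whole numbers: C 5.00, H 3.00, O 2.00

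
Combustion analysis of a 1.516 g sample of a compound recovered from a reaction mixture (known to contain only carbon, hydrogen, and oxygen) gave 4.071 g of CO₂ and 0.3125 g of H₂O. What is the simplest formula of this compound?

C8H3O2

mol C = 4.071 g CO₂ ÷ 44.009 g/mol = 0.092504 mol
mol H = 2 × 0.3125 g H₂O ÷ 18.015 g/mol = 0.034693 mol
mass O = 1.516 − (1.1111 + 0.034971) = 0.36997 g → mol O = 0.36997 ÷ 15.999 = 0.023124 mol
Divide by the smallest (0.023124 mol): C 4.000, H 1.500, O 1.000
Multiplying each by 2 gives whole numbers: C 8.00, H 3.00, O 2.00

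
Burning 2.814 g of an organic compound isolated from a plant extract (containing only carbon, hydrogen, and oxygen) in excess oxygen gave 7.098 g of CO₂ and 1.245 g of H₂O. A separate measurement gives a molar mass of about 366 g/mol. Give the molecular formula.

C21H18O6

mol C = 7.098 g CO₂ ÷ 44.009 g/mol = 0.16129 mol
mol H = 2 × 1.245 g H₂O ÷ 18.015 g/mol = 0.13822 mol
mass O = 2.814 − (1.9372 + 0.13932) = 0.73748 g → mol O = 0.73748 ÷ 15.999 = 0.046095 mol
Divide by the smallest (0.046095 mol): C 3.499, H 2.999, O 1.000
Multiplying each by 2 gives whole numbers: C 7.00, H 6.00, O 2.00
Empirical formula: C7H6O2
Empirical-formula mass = 122.12 g/mol; 366 ÷ 122.12 ≈ 3, so the molecular formula is C21H18O6.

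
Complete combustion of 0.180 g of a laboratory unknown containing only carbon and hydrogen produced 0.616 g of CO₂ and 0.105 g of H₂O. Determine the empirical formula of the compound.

mol C = 0.616 g CO₂ ÷ 44.009 g/mol = 0.01400 mol
mol H = 2 × 0.105 g H₂O ÷ 18.015 g/mol = 0.01166 mol
Divide by the smallest (0.01166 mol): C 1.201, H 1.000
Multiplying each by 5 gives whole numbers: C 6.00, H 5.00

C6H5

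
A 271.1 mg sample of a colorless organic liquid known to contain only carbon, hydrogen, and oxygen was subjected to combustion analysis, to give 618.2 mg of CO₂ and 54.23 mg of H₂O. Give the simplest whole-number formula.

C7H3O3

mol C = 0.6182 g CO₂ ÷ 44.009 g/mol = 0.014047 mol
mol H = 2 × 0.05423 g H₂O ÷ 18.015 g/mol = 0.0060205 mol
mass O = 0.2711 − (0.16872 + 0.0060687) = 0.096311 g → mol O = 0.096311 ÷ 15.999 = 0.0060198 mol
Divide by the smallest (0.0060198 mol): C 2.333, H 1.000, O 1.000
Multiplying each by 3 gives whole numbers: C 7.00, H 3.00, O 3.00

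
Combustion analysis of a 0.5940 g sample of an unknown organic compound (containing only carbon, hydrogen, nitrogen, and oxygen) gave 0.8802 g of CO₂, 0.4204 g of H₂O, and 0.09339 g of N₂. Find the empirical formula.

C3H7NO2

mol C = 0.8802 g CO₂ ÷ 44.009 g/mol = 0.020000 mol
mol H = 2 × 0.4204 g H₂O ÷ 18.015 g/mol = 0.046672 mol
mol N = 2 × 0.09339 g N₂ ÷ 28.014 g/mol = 0.0066674 mol
mass O = 0.5940 − (0.24023 + 0.047046 + 0.093390) = 0.21334 g → mol O = 0.21334 ÷ 15.999 = 0.013335 mol
Divide by the smallest (0.0066674 mol): C 3.000, H 7.000, N 1.000, O 2.000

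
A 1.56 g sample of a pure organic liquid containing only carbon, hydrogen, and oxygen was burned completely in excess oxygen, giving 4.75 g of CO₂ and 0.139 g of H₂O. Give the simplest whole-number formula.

mol C = 4.75 g CO₂ ÷ 44.009 g/mol = 0.1079 mol
mol H = 2 × 0.139 g H₂O ÷ 18.015 g/mol = 0.01543 mol
mass O = 1.56 − (1.296 + 0.01556) = 0.2481 g → mol O = 0.2481 ÷ 15.999 = 0.01551 mol
Divide by the smallest (0.01543 mol): C 6.994, H 1.000, O 1.005

C7HO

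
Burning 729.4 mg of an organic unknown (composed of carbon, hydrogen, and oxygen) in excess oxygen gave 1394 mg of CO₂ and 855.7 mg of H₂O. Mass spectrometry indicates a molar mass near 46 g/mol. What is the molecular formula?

C2H6O

mol C = 1.394 g CO₂ ÷ 44.009 g/mol = 0.031675 mol
mol H = 2 × 0.8557 g H₂O ÷ 18.015 g/mol = 0.094999 mol
mass O = 0.7294 − (0.38045 + 0.095759) = 0.25319 g → mol O = 0.25319 ÷ 15.999 = 0.015825 mol
Divide by the smallest (0.015825 mol): C 2.002, H 6.003, O 1.000
Empirical formula: C2H6O
Empirical-formula mass = 46.07 g/mol; 46 ÷ 46.07 ≈ 1, so the molecular formula is C2H6O.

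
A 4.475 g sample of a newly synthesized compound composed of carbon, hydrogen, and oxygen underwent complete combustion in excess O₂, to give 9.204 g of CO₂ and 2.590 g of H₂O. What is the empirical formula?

C8H11O4

mol C = 9.204 g CO₂ ÷ 44.009 g/mol = 0.20914 mol
mol H = 2 × 2.590 g H₂O ÷ 18.015 g/mol = 0.28754 mol
mass O = 4.475 − (2.5120 + 0.28984) = 1.6732 g → mol O = 1.6732 ÷ 15.999 = 0.10458 mol
Divide by the smallest (0.10458 mol): C 2.000, H 2.749, O 1.000
Multiplying each by 4 gives whole numbers: C 8.00, H 11.00, O 4.00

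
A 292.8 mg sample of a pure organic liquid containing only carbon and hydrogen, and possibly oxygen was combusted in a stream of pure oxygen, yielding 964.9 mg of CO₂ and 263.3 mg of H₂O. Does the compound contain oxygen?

no

mol C = 0.9649 g CO₂ ÷ 44.009 g/mol = 0.021925 mol
mol H = 2 × 0.2633 g H₂O ÷ 18.015 g/mol = 0.029231 mol
C and H together account for 0.29281 g — essentially the entire 0.2928 g sample — so the compound contains no oxygen.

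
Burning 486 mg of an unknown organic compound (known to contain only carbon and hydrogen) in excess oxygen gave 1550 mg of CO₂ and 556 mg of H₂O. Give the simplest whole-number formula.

C4H7

mol C = 1.55 g CO₂ ÷ 44.009 g/mol = 0.03522 mol
mol H = 2 × 0.556 g H₂O ÷ 18.015 g/mol = 0.06173 mol
Divide by the smallest (0.03522 mol): C 1.000, H 1.753
Multiplying each by 4 gives whole numbers: C 4.00, H 7.01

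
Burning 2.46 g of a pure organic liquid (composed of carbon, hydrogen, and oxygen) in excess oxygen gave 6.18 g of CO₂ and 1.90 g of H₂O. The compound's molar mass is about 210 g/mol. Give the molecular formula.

C12H18O3

mol C = 6.18 g CO₂ ÷ 44.009 g/mol = 0.1404 mol
mol H = 2 × 1.90 g H₂O ÷ 18.015 g/mol = 0.2109 mol
mass O = 2.46 − (1.687 + 0.2126) = 0.5607 g → mol O = 0.5607 ÷ 15.999 = 0.03505 mol
Divide by the smallest (0.03505 mol): C 4.007, H 6.019, O 1.000
Empirical formula: C4H6O
Empirical-formula mass = 70.09 g/mol; 210 ÷ 70.09 ≈ 3, so the molecular formula is C12H18O3.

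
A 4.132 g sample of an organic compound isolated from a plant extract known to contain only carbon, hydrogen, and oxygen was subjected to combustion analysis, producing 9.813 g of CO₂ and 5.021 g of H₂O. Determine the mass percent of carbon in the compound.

mol C = 9.813 g CO₂ ÷ 44.009 g/mol = 0.22298 mol
mol H = 2 × 5.021 g H₂O ÷ 18.015 g/mol = 0.55742 mol
mass O = 4.132 − (2.6782 + 0.56188) = 0.89194 g → mol O = 0.89194 ÷ 15.999 = 0.055750 mol
mass % C = 2.6782 g ÷ 4.132 g × 100%

64.82%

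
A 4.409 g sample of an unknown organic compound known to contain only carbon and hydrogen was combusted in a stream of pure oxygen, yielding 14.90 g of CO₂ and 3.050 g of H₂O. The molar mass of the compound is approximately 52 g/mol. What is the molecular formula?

mol C = 14.90 g CO₂ ÷ 44.009 g/mol = 0.33857 mol
mol H = 2 × 3.050 g H₂O ÷ 18.015 g/mol = 0.33861 mol
Divide by the smallest (0.33857 mol): C 1.000, H 1.000
Empirical formula: CH
Empirical-formula mass = 13.02 g/mol; 52 ÷ 13.02 ≈ 4, so the molecular formula is C4H4.

C4H4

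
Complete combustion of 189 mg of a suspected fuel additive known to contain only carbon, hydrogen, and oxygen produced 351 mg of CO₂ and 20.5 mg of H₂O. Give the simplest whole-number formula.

C7H2O5

mol C = 0.351 g CO₂ ÷ 44.009 g/mol = 0.007976 mol
mol H = 2 × 0.0205 g H₂O ÷ 18.015 g/mol = 0.002276 mol
mass O = 0.189 − (0.09580 + 0.002294) = 0.09091 g → mol O = 0.09091 ÷ 15.999 = 0.005682 mol
Divide by the smallest (0.002276 mol): C 3.504, H 1.000, O 2.497
Multiplying each by 2 gives whole numbers: C 7.01, H 2.00, O 4.99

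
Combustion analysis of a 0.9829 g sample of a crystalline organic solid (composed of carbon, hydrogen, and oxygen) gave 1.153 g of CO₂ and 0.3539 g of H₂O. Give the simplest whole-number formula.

C2H3O3

mol C = 1.153 g CO₂ ÷ 44.009 g/mol = 0.026199 mol
mol H = 2 × 0.3539 g H₂O ÷ 18.015 g/mol = 0.039289 mol
mass O = 0.9829 − (0.31468 + 0.039604) = 0.62862 g → mol O = 0.62862 ÷ 15.999 = 0.039291 mol
Divide by the smallest (0.026199 mol): C 1.000, H 1.500, O 1.500
Multiplying each by 2 gives whole numbers: C 2.00, H 3.00, O 3.00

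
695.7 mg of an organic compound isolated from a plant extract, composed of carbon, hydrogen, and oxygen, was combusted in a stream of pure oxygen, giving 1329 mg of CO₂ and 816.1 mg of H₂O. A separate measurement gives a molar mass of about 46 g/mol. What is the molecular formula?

mol C = 1.329 g CO₂ ÷ 44.009 g/mol = 0.030198 mol
mol H = 2 × 0.8161 g H₂O ÷ 18.015 g/mol = 0.090602 mol
mass O = 0.6957 − (0.36271 + 0.091327) = 0.24166 g → mol O = 0.24166 ÷ 15.999 = 0.015105 mol
Divide by the smallest (0.015105 mol): C 1.999, H 5.998, O 1.000
Empirical formula: C2H6O
Empirical-formula mass = 46.07 g/mol; 46 ÷ 46.07 ≈ 1, so the molecular formula is C2H6O.

C2H6O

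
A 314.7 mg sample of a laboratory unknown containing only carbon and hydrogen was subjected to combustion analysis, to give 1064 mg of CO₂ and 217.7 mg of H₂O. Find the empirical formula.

CH

mol C = 1.064 g CO₂ ÷ 44.009 g/mol = 0.024177 mol
mol H = 2 × 0.2177 g H₂O ÷ 18.015 g/mol = 0.024169 mol
Divide by the smallest (0.024169 mol): C 1.000, H 1.000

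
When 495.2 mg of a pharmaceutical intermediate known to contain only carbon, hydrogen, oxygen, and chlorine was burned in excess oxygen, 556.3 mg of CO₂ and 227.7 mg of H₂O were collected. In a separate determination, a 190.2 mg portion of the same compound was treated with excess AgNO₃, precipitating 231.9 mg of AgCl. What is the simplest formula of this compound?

mol C = 0.5563 g CO₂ ÷ 44.009 g/mol = 0.012641 mol
mol H = 2 × 0.2277 g H₂O ÷ 18.015 g/mol = 0.025279 mol
From the AgCl data: mol Cl per gram of compound = (0.2319 ÷ 143.318) ÷ 0.1902 = 0.0085073 mol/g, so in the 0.4952 g combustion sample mol Cl = 0.0042128 mol
mass O = 0.4952 − (0.15183 + 0.025481 + 0.14934) = 0.16855 g → mol O = 0.16855 ÷ 15.999 = 0.010535 mol
Divide by the smallest (0.0042128 mol): C 3.001, H 6.001, Cl 1.000, O 2.501
Multiplying each by 2 gives whole numbers: C 6.00, H 12.00, Cl 2.00, O 5.00

C6H12Cl2O5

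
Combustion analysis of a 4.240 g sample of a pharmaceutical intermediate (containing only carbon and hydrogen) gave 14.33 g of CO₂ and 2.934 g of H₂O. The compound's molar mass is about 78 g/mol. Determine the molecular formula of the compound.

mol C = 14.33 g CO₂ ÷ 44.009 g/mol = 0.32562 mol
mol H = 2 × 2.934 g H₂O ÷ 18.015 g/mol = 0.32573 mol
Divide by the smallest (0.32562 mol): C 1.000, H 1.000
Empirical formula: CH
Empirical-formula mass = 13.02 g/mol; 78 ÷ 13.02 ≈ 6, so the molecular formula is C6H6.

C6H6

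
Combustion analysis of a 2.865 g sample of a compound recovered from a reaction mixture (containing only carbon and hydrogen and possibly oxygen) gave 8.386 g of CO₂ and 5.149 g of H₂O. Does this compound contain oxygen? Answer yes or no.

no

mol C = 8.386 g CO₂ ÷ 44.009 g/mol = 0.19055 mol
mol H = 2 × 5.149 g H₂O ÷ 18.015 g/mol = 0.57163 mol
C and H together account for 2.8649 g — essentially the entire 2.865 g sample — so the compound contains no oxygen.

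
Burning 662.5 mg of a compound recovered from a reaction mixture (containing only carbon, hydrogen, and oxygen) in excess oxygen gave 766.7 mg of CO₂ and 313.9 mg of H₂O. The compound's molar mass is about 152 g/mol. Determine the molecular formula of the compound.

mol C = 0.7667 g CO₂ ÷ 44.009 g/mol = 0.017421 mol
mol H = 2 × 0.3139 g H₂O ÷ 18.015 g/mol = 0.034849 mol
mass O = 0.6625 − (0.20925 + 0.035128) = 0.41812 g → mol O = 0.41812 ÷ 15.999 = 0.026134 mol
Divide by the smallest (0.017421 mol): C 1.000, H 2.000, O 1.500
Multiplying each by 2 gives whole numbers: C 2.00, H 4.00, O 3.00
Empirical formula: C2H4O3
Empirical-formula mass = 76.05 g/mol; 152 ÷ 76.05 ≈ 2, so the molecular formula is C4H8O6.

C4H8O6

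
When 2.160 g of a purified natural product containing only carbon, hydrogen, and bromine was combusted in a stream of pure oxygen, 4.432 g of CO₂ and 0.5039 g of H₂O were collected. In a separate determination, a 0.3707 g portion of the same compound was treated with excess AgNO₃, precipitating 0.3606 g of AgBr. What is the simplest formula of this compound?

C9H5Br

mol C = 4.432 g CO₂ ÷ 44.009 g/mol = 0.10071 mol
mol H = 2 × 0.5039 g H₂O ÷ 18.015 g/mol = 0.055942 mol
From the AgBr data: mol Br per gram of compound = (0.3606 ÷ 187.772) ÷ 0.3707 = 0.0051805 mol/g, so in the 2.160 g combustion sample mol Br = 0.011190 mol
Divide by the smallest (0.011190 mol): C 9.000, H 4.999, Br 1.000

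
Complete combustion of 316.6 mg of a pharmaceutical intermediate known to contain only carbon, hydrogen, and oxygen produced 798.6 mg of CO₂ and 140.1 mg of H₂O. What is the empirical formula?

mol C = 0.7986 g CO₂ ÷ 44.009 g/mol = 0.018146 mol
mol H = 2 × 0.1401 g H₂O ÷ 18.015 g/mol = 0.015554 mol
mass O = 0.3166 − (0.21796 + 0.015678) = 0.082967 g → mol O = 0.082967 ÷ 15.999 = 0.0051857 mol
Divide by the smallest (0.0051857 mol): C 3.499, H 2.999, O 1.000
Multiplying each by 2 gives whole numbers: C 7.00, H 6.00, O 2.00

C7H6O2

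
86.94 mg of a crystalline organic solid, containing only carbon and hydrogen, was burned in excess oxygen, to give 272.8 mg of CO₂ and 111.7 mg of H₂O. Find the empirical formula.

mol C = 0.2728 g CO₂ ÷ 44.009 g/mol = 0.0061987 mol
mol H = 2 × 0.1117 g H₂O ÷ 18.015 g/mol = 0.012401 mol
Divide by the smallest (0.0061987 mol): C 1.000, H 2.001

CH2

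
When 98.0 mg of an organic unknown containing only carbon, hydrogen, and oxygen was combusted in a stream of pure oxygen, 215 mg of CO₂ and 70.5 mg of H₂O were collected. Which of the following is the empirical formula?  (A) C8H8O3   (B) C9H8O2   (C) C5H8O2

mol C = 0.215 g CO₂ ÷ 44.009 g/mol = 0.004885 mol
mol H = 2 × 0.0705 g H₂O ÷ 18.015 g/mol = 0.007827 mol
mass O = 0.0980 − (0.05868 + 0.007889) = 0.03143 g → mol O = 0.03143 ÷ 15.999 = 0.001965 mol
Divide by the smallest (0.001965 mol): C 2.487, H 3.984, O 1.000
Multiplying each by 2 gives whole numbers: C 4.97, H 7.97, O 2.00

(C) C5H8O2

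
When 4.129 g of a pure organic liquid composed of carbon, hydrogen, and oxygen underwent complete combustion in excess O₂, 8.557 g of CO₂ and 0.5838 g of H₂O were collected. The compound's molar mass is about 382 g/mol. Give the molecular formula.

mol C = 8.557 g CO₂ ÷ 44.009 g/mol = 0.19444 mol
mol H = 2 × 0.5838 g H₂O ÷ 18.015 g/mol = 0.064813 mol
mass O = 4.129 − (2.3354 + 0.065331) = 1.7283 g → mol O = 1.7283 ÷ 15.999 = 0.10802 mol
Divide by the smallest (0.064813 mol): C 3.000, H 1.000, O 1.667
Multiplying each by 3 gives whole numbers: C 9.00, H 3.00, O 5.00
Empirical formula: C9H3O5
Empirical-formula mass = 191.12 g/mol; 382 ÷ 191.12 ≈ 2, so the molecular formula is C18H6O10.

C18H6O10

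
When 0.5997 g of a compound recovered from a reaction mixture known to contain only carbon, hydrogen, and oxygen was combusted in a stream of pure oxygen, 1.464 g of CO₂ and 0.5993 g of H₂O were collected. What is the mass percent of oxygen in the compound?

22.19%

mol C = 1.464 g CO₂ ÷ 44.009 g/mol = 0.033266 mol
mol H = 2 × 0.5993 g H₂O ÷ 18.015 g/mol = 0.066533 mol
mass O = 0.5997 − (0.39956 + 0.067066) = 0.13308 g → mol O = 0.13308 ÷ 15.999 = 0.0083179 mol
mass % O = 0.13308 g ÷ 0.5997 g × 100%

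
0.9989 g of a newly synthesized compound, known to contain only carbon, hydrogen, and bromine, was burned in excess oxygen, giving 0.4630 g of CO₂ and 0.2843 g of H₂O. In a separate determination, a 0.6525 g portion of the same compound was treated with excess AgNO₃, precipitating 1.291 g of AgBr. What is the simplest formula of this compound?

CH3Br

mol C = 0.4630 g CO₂ ÷ 44.009 g/mol = 0.010521 mol
mol H = 2 × 0.2843 g H₂O ÷ 18.015 g/mol = 0.031563 mol
From the AgBr data: mol Br per gram of compound = (1.291 ÷ 187.772) ÷ 0.6525 = 0.010537 mol/g, so in the 0.9989 g combustion sample mol Br = 0.010525 mol
Divide by the smallest (0.010521 mol): C 1.000, H 3.000, Br 1.000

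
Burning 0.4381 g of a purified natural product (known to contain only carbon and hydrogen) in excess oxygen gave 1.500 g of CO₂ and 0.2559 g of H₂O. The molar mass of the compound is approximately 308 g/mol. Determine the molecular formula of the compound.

mol C = 1.500 g CO₂ ÷ 44.009 g/mol = 0.034084 mol
mol H = 2 × 0.2559 g H₂O ÷ 18.015 g/mol = 0.028410 mol
Divide by the smallest (0.028410 mol): C 1.200, H 1.000
Multiplying each by 5 gives whole numbers: C 6.00, H 5.00
Empirical formula: C6H5
Empirical-formula mass = 77.11 g/mol; 308 ÷ 77.11 ≈ 4, so the molecular formula is C24H20.

C24H20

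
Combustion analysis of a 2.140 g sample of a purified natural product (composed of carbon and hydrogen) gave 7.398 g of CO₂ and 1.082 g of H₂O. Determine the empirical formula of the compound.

C7H5

mol C = 7.398 g CO₂ ÷ 44.009 g/mol = 0.16810 mol
mol H = 2 × 1.082 g H₂O ÷ 18.015 g/mol = 0.12012 mol
Divide by the smallest (0.12012 mol): C 1.399, H 1.000
Multiplying each by 5 gives whole numbers: C 7.00, H 5.00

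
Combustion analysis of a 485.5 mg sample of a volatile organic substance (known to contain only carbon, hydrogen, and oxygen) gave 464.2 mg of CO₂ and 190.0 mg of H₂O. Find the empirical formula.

CH2O2

mol C = 0.4642 g CO₂ ÷ 44.009 g/mol = 0.010548 mol
mol H = 2 × 0.1900 g H₂O ÷ 18.015 g/mol = 0.021094 mol
mass O = 0.4855 − (0.12669 + 0.021262) = 0.33755 g → mol O = 0.33755 ÷ 15.999 = 0.021098 mol
Divide by the smallest (0.010548 mol): C 1.000, H 2.000, O 2.000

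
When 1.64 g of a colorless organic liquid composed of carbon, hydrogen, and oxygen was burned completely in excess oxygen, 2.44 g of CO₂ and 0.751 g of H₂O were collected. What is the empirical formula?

C2H3O2

mol C = 2.44 g CO₂ ÷ 44.009 g/mol = 0.05544 mol
mol H = 2 × 0.751 g H₂O ÷ 18.015 g/mol = 0.08337 mol
mass O = 1.64 − (0.6659 + 0.08404) = 0.8900 g → mol O = 0.8900 ÷ 15.999 = 0.05563 mol
Divide by the smallest (0.05544 mol): C 1.000, H 1.504, O 1.003
Multiplying each by 2 gives whole numbers: C 2.00, H 3.01, O 2.01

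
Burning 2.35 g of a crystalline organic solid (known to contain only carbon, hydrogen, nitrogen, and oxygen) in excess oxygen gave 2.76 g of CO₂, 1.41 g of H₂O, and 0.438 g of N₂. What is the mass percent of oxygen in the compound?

mol C = 2.76 g CO₂ ÷ 44.009 g/mol = 0.06271 mol
mol H = 2 × 1.41 g H₂O ÷ 18.015 g/mol = 0.1565 mol
mol N = 2 × 0.438 g N₂ ÷ 28.014 g/mol = 0.03127 mol
mass O = 2.35 − (0.7533 + 0.1578 + 0.4380) = 1.001 g → mol O = 1.001 ÷ 15.999 = 0.06256 mol
mass % O = 1.001 g ÷ 2.35 g × 100%

42.6%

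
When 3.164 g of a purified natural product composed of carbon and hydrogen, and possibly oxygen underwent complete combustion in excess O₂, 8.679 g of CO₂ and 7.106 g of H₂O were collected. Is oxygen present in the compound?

mol C = 8.679 g CO₂ ÷ 44.009 g/mol = 0.19721 mol
mol H = 2 × 7.106 g H₂O ÷ 18.015 g/mol = 0.78890 mol
C and H together account for 3.1639 g — essentially the entire 3.164 g sample — so the compound contains no oxygen.

no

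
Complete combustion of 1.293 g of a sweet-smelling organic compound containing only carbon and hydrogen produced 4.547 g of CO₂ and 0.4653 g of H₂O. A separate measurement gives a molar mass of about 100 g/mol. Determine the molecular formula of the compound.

C8H4

mol C = 4.547 g CO₂ ÷ 44.009 g/mol = 0.10332 mol
mol H = 2 × 0.4653 g H₂O ÷ 18.015 g/mol = 0.051657 mol
Divide by the smallest (0.051657 mol): C 2.000, H 1.000
Empirical formula: C2H
Empirical-formula mass = 25.03 g/mol; 100 ÷ 25.03 ≈ 4, so the molecular formula is C8H4.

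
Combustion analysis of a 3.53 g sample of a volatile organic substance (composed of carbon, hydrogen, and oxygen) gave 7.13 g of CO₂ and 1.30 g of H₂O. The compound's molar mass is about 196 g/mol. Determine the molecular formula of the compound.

C9H8O5

mol C = 7.13 g CO₂ ÷ 44.009 g/mol = 0.1620 mol
mol H = 2 × 1.30 g H₂O ÷ 18.015 g/mol = 0.1443 mol
mass O = 3.53 − (1.946 + 0.1455) = 1.439 g → mol O = 1.439 ÷ 15.999 = 0.08992 mol
Divide by the smallest (0.08992 mol): C 1.802, H 1.605, O 1.000
Multiplying each by 5 gives whole numbers: C 9.01, H 8.03, O 5.00
Empirical formula: C9H8O5
Empirical-formula mass = 196.16 g/mol; 196 ÷ 196.16 ≈ 1, so the molecular formula is C9H8O5.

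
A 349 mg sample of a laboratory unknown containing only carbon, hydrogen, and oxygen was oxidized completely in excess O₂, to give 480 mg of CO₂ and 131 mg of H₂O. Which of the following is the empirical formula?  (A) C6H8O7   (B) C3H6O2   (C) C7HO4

(A) C6H8O7

mol C = 0.480 g CO₂ ÷ 44.009 g/mol = 0.01091 mol
mol H = 2 × 0.131 g H₂O ÷ 18.015 g/mol = 0.01454 mol
mass O = 0.349 − (0.1310 + 0.01466) = 0.2033 g → mol O = 0.2033 ÷ 15.999 = 0.01271 mol
Divide by the smallest (0.01091 mol): C 1.000, H 1.333, O 1.165
Multiplying each by 6 gives whole numbers: C 6.00, H 8.00, O 6.99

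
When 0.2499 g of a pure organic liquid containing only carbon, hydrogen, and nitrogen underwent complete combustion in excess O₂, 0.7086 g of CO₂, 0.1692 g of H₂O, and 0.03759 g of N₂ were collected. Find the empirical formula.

mol C = 0.7086 g CO₂ ÷ 44.009 g/mol = 0.016101 mol
mol H = 2 × 0.1692 g H₂O ÷ 18.015 g/mol = 0.018784 mol
mol N = 2 × 0.03759 g N₂ ÷ 28.014 g/mol = 0.0026837 mol
Divide by the smallest (0.0026837 mol): C 6.000, H 7.000, N 1.000

C6H7N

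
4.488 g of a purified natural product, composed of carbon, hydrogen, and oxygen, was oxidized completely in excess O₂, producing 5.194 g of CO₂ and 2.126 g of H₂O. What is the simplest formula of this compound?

mol C = 5.194 g CO₂ ÷ 44.009 g/mol = 0.11802 mol
mol H = 2 × 2.126 g H₂O ÷ 18.015 g/mol = 0.23603 mol
mass O = 4.488 − (1.4176 + 0.23791) = 2.8325 g → mol O = 2.8325 ÷ 15.999 = 0.17704 mol
Divide by the smallest (0.11802 mol): C 1.000, H 2.000, O 1.500
Multiplying each by 2 gives whole numbers: C 2.00, H 4.00, O 3.00

C2H4O3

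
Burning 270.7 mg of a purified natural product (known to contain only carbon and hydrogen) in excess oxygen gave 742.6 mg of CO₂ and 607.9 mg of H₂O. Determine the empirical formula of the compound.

mol C = 0.7426 g CO₂ ÷ 44.009 g/mol = 0.016874 mol
mol H = 2 × 0.6079 g H₂O ÷ 18.015 g/mol = 0.067488 mol
Divide by the smallest (0.016874 mol): C 1.000, H 4.000

CH4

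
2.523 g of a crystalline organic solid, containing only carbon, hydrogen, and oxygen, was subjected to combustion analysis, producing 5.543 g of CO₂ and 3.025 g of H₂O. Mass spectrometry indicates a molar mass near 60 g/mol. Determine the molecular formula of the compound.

C3H8O

mol C = 5.543 g CO₂ ÷ 44.009 g/mol = 0.12595 mol
mol H = 2 × 3.025 g H₂O ÷ 18.015 g/mol = 0.33583 mol
mass O = 2.523 − (1.5128 + 0.33852) = 0.67168 g → mol O = 0.67168 ÷ 15.999 = 0.041983 mol
Divide by the smallest (0.041983 mol): C 3.000, H 7.999, O 1.000
Empirical formula: C3H8O
Empirical-formula mass = 60.10 g/mol; 60 ÷ 60.10 ≈ 1, so the molecular formula is C3H8O.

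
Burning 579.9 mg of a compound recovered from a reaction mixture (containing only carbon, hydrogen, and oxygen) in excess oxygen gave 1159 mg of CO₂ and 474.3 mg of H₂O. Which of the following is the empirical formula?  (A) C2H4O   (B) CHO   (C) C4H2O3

mol C = 1.159 g CO₂ ÷ 44.009 g/mol = 0.026336 mol
mol H = 2 × 0.4743 g H₂O ÷ 18.015 g/mol = 0.052656 mol
mass O = 0.5799 − (0.31632 + 0.053077) = 0.21051 g → mol O = 0.21051 ÷ 15.999 = 0.013157 mol
Divide by the smallest (0.013157 mol): C 2.002, H 4.002, O 1.000

(A) C2H4O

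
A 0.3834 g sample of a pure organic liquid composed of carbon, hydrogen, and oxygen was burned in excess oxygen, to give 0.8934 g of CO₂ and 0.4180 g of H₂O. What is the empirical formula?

C7H16O2

mol C = 0.8934 g CO₂ ÷ 44.009 g/mol = 0.020300 mol
mol H = 2 × 0.4180 g H₂O ÷ 18.015 g/mol = 0.046406 mol
mass O = 0.3834 − (0.24383 + 0.046777) = 0.092795 g → mol O = 0.092795 ÷ 15.999 = 0.0058000 mol
Divide by the smallest (0.0058000 mol): C 3.500, H 8.001, O 1.000
Multiplying each by 2 gives whole numbers: C 7.00, H 16.00, O 2.00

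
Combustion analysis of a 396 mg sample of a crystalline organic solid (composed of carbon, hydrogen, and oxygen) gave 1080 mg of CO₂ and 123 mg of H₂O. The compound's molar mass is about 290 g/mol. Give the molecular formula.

mol C = 1.08 g CO₂ ÷ 44.009 g/mol = 0.02454 mol
mol H = 2 × 0.123 g H₂O ÷ 18.015 g/mol = 0.01366 mol
mass O = 0.396 − (0.2948 + 0.01376) = 0.08748 g → mol O = 0.08748 ÷ 15.999 = 0.005468 mol
Divide by the smallest (0.005468 mol): C 4.488, H 2.497, O 1.000
Multiplying each by 2 gives whole numbers: C 8.98, H 4.99, O 2.00
Empirical formula: C9H5O2
Empirical-formula mass = 145.14 g/mol; 290 ÷ 145.14 ≈ 2, so the molecular formula is C18H10O4.

C18H10O4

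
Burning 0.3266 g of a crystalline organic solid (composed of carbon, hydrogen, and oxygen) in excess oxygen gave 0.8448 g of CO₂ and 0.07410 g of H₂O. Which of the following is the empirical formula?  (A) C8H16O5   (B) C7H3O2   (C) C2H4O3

(B) C7H3O2

mol C = 0.8448 g CO₂ ÷ 44.009 g/mol = 0.019196 mol
mol H = 2 × 0.07410 g H₂O ÷ 18.015 g/mol = 0.0082265 mol
mass O = 0.3266 − (0.23056 + 0.0082923) = 0.087744 g → mol O = 0.087744 ÷ 15.999 = 0.0054843 mol
Divide by the smallest (0.0054843 mol): C 3.500, H 1.500, O 1.000
Multiplying each by 2 gives whole numbers: C 7.00, H 3.00, O 2.00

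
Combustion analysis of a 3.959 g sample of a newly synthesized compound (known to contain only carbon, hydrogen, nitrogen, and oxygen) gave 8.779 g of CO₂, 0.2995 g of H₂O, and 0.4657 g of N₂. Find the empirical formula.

C6HNO2

mol C = 8.779 g CO₂ ÷ 44.009 g/mol = 0.19948 mol
mol H = 2 × 0.2995 g H₂O ÷ 18.015 g/mol = 0.033250 mol
mol N = 2 × 0.4657 g N₂ ÷ 28.014 g/mol = 0.033248 mol
mass O = 3.959 − (2.3960 + 0.033516 + 0.46570) = 1.0638 g → mol O = 1.0638 ÷ 15.999 = 0.066492 mol
Divide by the smallest (0.033248 mol): C 6.000, H 1.000, N 1.000, O 2.000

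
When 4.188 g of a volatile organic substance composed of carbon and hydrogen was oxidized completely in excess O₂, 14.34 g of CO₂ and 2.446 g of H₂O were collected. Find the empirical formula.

mol C = 14.34 g CO₂ ÷ 44.009 g/mol = 0.32584 mol
mol H = 2 × 2.446 g H₂O ÷ 18.015 g/mol = 0.27155 mol
Divide by the smallest (0.27155 mol): C 1.200, H 1.000
Multiplying each by 5 gives whole numbers: C 6.00, H 5.00

C6H5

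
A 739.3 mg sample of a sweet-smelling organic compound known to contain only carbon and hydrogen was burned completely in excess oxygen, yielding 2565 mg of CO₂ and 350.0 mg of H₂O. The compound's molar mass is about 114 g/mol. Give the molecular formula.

mol C = 2.565 g CO₂ ÷ 44.009 g/mol = 0.058284 mol
mol H = 2 × 0.3500 g H₂O ÷ 18.015 g/mol = 0.038857 mol
Divide by the smallest (0.038857 mol): C 1.500, H 1.000
Multiplying each by 2 gives whole numbers: C 3.00, H 2.00
Empirical formula: C3H2
Empirical-formula mass = 38.05 g/mol; 114 ÷ 38.05 ≈ 3, so the molecular formula is C9H6.

C9H6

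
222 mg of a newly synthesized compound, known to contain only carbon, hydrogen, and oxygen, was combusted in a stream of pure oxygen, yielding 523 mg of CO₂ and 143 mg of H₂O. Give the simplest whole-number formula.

C3H4O

mol C = 0.523 g CO₂ ÷ 44.009 g/mol = 0.01188 mol
mol H = 2 × 0.143 g H₂O ÷ 18.015 g/mol = 0.01588 mol
mass O = 0.222 − (0.1427 + 0.01600) = 0.06326 g → mol O = 0.06326 ÷ 15.999 = 0.003954 mol
Divide by the smallest (0.003954 mol): C 3.006, H 4.015, O 1.000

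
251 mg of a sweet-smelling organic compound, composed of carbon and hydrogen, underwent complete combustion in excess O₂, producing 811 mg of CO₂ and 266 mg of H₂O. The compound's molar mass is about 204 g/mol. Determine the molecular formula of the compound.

C15H24

mol C = 0.811 g CO₂ ÷ 44.009 g/mol = 0.01843 mol
mol H = 2 × 0.266 g H₂O ÷ 18.015 g/mol = 0.02953 mol
Divide by the smallest (0.01843 mol): C 1.000, H 1.602
Multiplying each by 5 gives whole numbers: C 5.00, H 8.01
Empirical formula: C5H8
Empirical-formula mass = 68.12 g/mol; 204 ÷ 68.12 ≈ 3, so the molecular formula is C15H24.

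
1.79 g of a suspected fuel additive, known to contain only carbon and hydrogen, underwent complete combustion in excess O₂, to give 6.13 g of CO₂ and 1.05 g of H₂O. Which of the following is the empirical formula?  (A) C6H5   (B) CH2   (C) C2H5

(A) C6H5

mol C = 6.13 g CO₂ ÷ 44.009 g/mol = 0.1393 mol
mol H = 2 × 1.05 g H₂O ÷ 18.015 g/mol = 0.1166 mol
Divide by the smallest (0.1166 mol): C 1.195, H 1.000
Multiplying each by 5 gives whole numbers: C 5.97, H 5.00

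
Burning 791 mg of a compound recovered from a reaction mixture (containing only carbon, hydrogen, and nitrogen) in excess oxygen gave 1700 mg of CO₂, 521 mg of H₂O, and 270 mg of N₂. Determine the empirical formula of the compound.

C2H3N

mol C = 1.70 g CO₂ ÷ 44.009 g/mol = 0.03863 mol
mol H = 2 × 0.521 g H₂O ÷ 18.015 g/mol = 0.05784 mol
mol N = 2 × 0.270 g N₂ ÷ 28.014 g/mol = 0.01928 mol
Divide by the smallest (0.01928 mol): C 2.004, H 3.001, N 1.000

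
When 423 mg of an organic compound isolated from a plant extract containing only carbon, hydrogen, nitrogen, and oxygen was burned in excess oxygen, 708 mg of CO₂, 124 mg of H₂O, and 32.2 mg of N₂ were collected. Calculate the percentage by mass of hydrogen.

mol C = 0.708 g CO₂ ÷ 44.009 g/mol = 0.01609 mol
mol H = 2 × 0.124 g H₂O ÷ 18.015 g/mol = 0.01377 mol
mol N = 2 × 0.0322 g N₂ ÷ 28.014 g/mol = 0.002299 mol
mass O = 0.423 − (0.1932 + 0.01388 + 0.03220) = 0.1837 g → mol O = 0.1837 ÷ 15.999 = 0.01148 mol
mass % H = 0.01388 g ÷ 0.423 g × 100%

3.3%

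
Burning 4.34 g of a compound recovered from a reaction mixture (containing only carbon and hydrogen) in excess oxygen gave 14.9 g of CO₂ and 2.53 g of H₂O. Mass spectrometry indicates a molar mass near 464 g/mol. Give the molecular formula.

C36H30

mol C = 14.9 g CO₂ ÷ 44.009 g/mol = 0.3386 mol
mol H = 2 × 2.53 g H₂O ÷ 18.015 g/mol = 0.2809 mol
Divide by the smallest (0.2809 mol): C 1.205, H 1.000
Multiplying each by 5 gives whole numbers: C 6.03, H 5.00
Empirical formula: C6H5
Empirical-formula mass = 77.11 g/mol; 464 ÷ 77.11 ≈ 6, so the molecular formula is C36H30.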